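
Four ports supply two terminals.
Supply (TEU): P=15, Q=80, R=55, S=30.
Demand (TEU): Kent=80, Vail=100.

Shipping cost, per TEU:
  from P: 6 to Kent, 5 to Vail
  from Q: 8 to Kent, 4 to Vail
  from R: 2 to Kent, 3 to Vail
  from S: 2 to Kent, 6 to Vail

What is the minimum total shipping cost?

570

One minimum-cost allocation:
  P–Vail: 15 × 5 = 75
  Q–Vail: 80 × 4 = 320
  R–Kent: 50 × 2 = 100
  R–Vail: 5 × 3 = 15
  S–Kent: 30 × 2 = 60
Total = 75 + 320 + 100 + 15 + 60 = 570.
(Supply check: P ships 15; Q ships 80; R ships 55; S ships 30.)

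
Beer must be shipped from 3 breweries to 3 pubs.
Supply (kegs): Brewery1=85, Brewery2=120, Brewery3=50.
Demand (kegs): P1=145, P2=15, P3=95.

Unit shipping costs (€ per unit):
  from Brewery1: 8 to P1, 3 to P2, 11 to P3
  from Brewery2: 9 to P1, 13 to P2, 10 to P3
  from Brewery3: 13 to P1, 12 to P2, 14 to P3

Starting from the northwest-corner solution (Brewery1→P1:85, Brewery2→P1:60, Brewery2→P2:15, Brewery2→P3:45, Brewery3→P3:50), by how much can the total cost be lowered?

Current plan cost = 85·8 + 60·9 + 15·13 + 45·10 + 50·14 = €2565.
Optimal plan:
  Brewery1–P1: 70 kegs
  Brewery1–P2: 15 kegs
  Brewery2–P1: 25 kegs
  Brewery2–P3: 95 kegs
  Brewery3–P1: 50 kegs
Optimal cost = €2430.
Saving = 2565 − 2430 = €135.

135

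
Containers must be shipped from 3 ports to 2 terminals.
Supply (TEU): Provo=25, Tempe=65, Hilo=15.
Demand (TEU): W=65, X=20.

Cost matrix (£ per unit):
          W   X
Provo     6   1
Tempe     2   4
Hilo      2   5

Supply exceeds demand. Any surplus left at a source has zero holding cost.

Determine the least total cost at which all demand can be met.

150

One minimum-cost allocation:
  Provo to X: 20 × £1 = £20
  Tempe to W: 50 × £2 = £100
  Hilo to W: 15 × £2 = £30
Total = 20 + 100 + 30 = £150.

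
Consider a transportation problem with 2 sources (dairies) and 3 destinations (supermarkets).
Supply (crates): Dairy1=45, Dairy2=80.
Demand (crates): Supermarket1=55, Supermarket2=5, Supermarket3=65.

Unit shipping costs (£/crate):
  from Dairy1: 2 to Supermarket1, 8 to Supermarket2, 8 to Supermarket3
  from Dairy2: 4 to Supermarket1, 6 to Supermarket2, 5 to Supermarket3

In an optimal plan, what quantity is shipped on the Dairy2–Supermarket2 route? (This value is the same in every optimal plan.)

5

The minimum-cost plan:
  Dairy1–Supermarket1: 45 × £2 = £90
  Dairy2–Supermarket1: 10 × £4 = £40
  Dairy2–Supermarket2: 5 × £6 = £30
  Dairy2–Supermarket3: 65 × £5 = £325
Total cost = £485.
So Dairy2→Supermarket2 carries 5 crates.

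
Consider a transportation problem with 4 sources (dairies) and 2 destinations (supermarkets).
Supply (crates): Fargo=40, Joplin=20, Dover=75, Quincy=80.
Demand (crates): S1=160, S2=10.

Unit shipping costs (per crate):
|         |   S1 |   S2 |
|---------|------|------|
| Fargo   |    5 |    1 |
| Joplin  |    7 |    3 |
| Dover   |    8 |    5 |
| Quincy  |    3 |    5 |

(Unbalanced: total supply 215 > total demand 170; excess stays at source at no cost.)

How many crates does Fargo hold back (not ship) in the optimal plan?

An optimal plan:
  Fargo→S1: 30 × 5 = 150
  Fargo→S2: 10 × 1 = 10
  Joplin→S1: 20 × 7 = 140
  Dover→S1: 30 × 8 = 240
  Quincy→S1: 80 × 3 = 240
Total cost = 780.
Fargo ships 40 of its 40, leaving 0.

0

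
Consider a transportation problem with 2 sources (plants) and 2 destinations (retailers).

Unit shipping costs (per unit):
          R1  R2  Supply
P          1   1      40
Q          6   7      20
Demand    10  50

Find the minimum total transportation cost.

170

A cheapest plan:
  P->R2: 40 × 1 = 40
  Q->R1: 10 × 6 = 60
  Q->R2: 10 × 7 = 70
Total = 40 + 60 + 70 = 170.
(Supply check: P ships 40; Q ships 20.)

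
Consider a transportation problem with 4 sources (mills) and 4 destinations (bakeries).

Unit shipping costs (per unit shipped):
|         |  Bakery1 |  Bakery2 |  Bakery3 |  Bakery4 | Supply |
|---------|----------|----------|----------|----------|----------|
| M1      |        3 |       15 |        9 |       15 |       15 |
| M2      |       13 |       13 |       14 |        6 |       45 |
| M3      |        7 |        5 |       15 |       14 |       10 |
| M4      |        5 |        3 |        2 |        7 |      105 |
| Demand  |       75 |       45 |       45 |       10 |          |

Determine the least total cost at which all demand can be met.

930

One minimum-cost allocation:
  M1→Bakery1: 15 × 3 = 45
  M2→Bakery1: 35 × 13 = 455
  M2→Bakery4: 10 × 6 = 60
  M3→Bakery1: 10 × 7 = 70
  M4→Bakery1: 15 × 5 = 75
  M4→Bakery2: 45 × 3 = 135
  M4→Bakery3: 45 × 2 = 90
Total = 45 + 455 + 60 + 70 + 75 + 135 + 90 = 930.
(Supply check: M1 ships 15; M2 ships 45; M3 ships 10; M4 ships 105.)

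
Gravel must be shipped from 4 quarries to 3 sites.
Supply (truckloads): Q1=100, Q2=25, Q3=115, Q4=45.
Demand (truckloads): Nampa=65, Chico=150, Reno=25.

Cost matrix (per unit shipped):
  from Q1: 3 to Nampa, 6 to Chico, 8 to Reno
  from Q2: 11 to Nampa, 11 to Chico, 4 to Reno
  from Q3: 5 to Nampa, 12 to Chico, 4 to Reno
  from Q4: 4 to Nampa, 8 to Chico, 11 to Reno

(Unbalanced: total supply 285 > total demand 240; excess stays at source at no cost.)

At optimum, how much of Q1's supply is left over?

0

An optimal plan:
  Q1 to Chico: 100 × 6 = 600
  Q2 to Chico: 5 × 11 = 55
  Q3 to Nampa: 65 × 5 = 325
  Q3 to Reno: 25 × 4 = 100
  Q4 to Chico: 45 × 8 = 360
Total cost = 1440.
Q1 ships 100 of its 100, leaving 0.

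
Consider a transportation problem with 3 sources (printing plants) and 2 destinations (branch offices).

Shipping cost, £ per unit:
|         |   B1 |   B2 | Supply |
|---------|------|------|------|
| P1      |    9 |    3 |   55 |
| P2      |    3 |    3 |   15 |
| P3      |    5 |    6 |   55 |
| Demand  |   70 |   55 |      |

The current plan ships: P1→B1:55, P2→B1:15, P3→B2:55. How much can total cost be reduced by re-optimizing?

385

Current plan cost = 55·9 + 15·3 + 55·6 = £870.
Optimal plan:
  P1→B2: 55 boxes
  P2→B1: 15 boxes
  P3→B1: 55 boxes
Optimal cost = £485.
Saving = 870 − 485 = £385.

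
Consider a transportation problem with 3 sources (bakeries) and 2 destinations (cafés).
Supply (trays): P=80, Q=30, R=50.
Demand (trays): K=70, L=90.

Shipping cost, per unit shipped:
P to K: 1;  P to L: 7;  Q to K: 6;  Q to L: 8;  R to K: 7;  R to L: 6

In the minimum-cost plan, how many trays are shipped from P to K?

The minimum-cost plan:
  P→K: 70 × 1 = 70
  P→L: 10 × 7 = 70
  Q→L: 30 × 8 = 240
  R→L: 50 × 6 = 300
Total cost = 680.
So P→K carries 70 trays.

70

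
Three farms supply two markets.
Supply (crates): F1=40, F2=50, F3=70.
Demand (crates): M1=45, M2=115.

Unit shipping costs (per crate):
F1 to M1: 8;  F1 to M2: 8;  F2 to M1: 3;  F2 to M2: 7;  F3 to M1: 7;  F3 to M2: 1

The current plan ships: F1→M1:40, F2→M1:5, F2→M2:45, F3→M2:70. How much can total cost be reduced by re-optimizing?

160

Current plan cost = 40·8 + 5·3 + 45·7 + 70·1 = 720.
Optimal plan:
  F1->M2: 40 × 8 = 320
  F2->M1: 45 × 3 = 135
  F2->M2: 5 × 7 = 35
  F3->M2: 70 × 1 = 70
Optimal cost = 560.
Saving = 720 − 560 = 160.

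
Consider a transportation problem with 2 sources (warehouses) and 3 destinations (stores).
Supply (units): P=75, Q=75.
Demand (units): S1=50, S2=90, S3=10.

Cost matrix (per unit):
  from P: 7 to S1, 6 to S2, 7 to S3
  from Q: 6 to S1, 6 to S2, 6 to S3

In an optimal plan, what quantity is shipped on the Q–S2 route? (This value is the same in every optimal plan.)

Solving gives:
  P–S2: 75 × 6 = 450
  Q–S1: 50 × 6 = 300
  Q–S2: 15 × 6 = 90
  Q–S3: 10 × 6 = 60
Total cost = 900.
So Q→S2 carries 15 units.

15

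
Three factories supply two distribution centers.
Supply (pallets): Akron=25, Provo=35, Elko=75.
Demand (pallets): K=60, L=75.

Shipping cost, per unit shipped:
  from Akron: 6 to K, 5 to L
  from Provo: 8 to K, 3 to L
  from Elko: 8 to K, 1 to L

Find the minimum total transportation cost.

An optimal shipping plan:
  Akron–K: 25 pallets
  Provo–K: 35 pallets
  Elko–L: 75 pallets
Total cost = 505.
(Supply check: Akron ships 25; Provo ships 35; Elko ships 75.)

505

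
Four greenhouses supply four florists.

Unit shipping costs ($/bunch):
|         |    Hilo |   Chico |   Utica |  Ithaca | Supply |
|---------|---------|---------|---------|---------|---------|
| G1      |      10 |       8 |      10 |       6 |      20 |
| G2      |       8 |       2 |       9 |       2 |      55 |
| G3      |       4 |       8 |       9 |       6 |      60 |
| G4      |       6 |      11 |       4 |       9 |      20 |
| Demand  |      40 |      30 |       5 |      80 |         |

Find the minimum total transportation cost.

650

A cheapest plan:
  G1->Ithaca: 20 bunches
  G2->Chico: 30 bunches
  G2->Ithaca: 25 bunches
  G3->Hilo: 25 bunches
  G3->Ithaca: 35 bunches
  G4->Hilo: 15 bunches
  G4->Utica: 5 bunches
Total cost = $650.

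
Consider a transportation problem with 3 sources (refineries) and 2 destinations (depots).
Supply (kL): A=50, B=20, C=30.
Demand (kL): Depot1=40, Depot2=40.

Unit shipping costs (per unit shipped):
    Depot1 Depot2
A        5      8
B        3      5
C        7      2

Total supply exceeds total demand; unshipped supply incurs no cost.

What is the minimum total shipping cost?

An optimal shipping plan:
  A->Depot1: 30 × 5 = 150
  B->Depot1: 10 × 3 = 30
  B->Depot2: 10 × 5 = 50
  C->Depot2: 30 × 2 = 60
Total = 150 + 30 + 50 + 60 = 290.

290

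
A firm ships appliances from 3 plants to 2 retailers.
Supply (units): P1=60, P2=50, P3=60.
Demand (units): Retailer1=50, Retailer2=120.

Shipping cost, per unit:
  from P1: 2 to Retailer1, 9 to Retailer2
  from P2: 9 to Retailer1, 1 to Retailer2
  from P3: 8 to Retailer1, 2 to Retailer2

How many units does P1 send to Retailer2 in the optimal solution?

10

The minimum-cost plan:
  P1–Retailer1: 50 units
  P1–Retailer2: 10 units
  P2–Retailer2: 50 units
  P3–Retailer2: 60 units
Total cost = 360.
So P1→Retailer2 carries 10 units.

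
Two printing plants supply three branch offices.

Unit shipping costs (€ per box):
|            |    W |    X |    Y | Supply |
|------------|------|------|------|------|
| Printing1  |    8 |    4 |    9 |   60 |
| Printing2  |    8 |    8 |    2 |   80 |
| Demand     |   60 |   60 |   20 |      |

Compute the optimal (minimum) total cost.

A cheapest plan:
  Printing1–X: 60 × €4 = €240
  Printing2–W: 60 × €8 = €480
  Printing2–Y: 20 × €2 = €40
Total = 240 + 480 + 40 = €760.

760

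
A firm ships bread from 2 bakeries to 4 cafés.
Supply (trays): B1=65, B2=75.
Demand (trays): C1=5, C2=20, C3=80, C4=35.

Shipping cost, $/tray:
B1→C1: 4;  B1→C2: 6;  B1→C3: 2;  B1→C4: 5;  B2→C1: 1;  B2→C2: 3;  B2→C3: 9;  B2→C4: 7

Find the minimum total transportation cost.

An optimal shipping plan:
  B1→C3: 65 × $2 = $130
  B2→C1: 5 × $1 = $5
  B2→C2: 20 × $3 = $60
  B2→C3: 15 × $9 = $135
  B2→C4: 35 × $7 = $245
Total = 130 + 5 + 60 + 135 + 245 = $575.

575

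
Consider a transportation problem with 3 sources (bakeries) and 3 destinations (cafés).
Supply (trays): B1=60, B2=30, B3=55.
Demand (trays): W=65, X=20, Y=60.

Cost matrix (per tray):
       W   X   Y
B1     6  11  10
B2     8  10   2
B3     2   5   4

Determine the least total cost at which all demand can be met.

An optimal shipping plan:
  B1–W: 60 trays
  B2–Y: 30 trays
  B3–W: 5 trays
  B3–X: 20 trays
  B3–Y: 30 trays
Total cost = 650.

650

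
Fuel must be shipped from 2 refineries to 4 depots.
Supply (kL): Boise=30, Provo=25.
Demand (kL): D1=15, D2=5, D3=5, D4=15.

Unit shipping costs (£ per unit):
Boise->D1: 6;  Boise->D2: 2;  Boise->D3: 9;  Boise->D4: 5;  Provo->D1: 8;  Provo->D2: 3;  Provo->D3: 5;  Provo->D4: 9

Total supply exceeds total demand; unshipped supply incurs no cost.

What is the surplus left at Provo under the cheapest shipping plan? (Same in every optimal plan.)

Minimum-cost shipments:
  Boise->D1: 15 × £6 = £90
  Boise->D4: 15 × £5 = £75
  Provo->D2: 5 × £3 = £15
  Provo->D3: 5 × £5 = £25
Total cost = £205.
Provo ships 10 of its 25, leaving 15.

15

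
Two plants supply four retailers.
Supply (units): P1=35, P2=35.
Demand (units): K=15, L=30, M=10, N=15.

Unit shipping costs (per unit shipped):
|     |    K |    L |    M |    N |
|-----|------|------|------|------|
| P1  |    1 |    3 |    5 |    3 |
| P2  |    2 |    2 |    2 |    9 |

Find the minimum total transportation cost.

145

One minimum-cost allocation:
  P1 to K: 15 × 1 = 15
  P1 to L: 5 × 3 = 15
  P1 to N: 15 × 3 = 45
  P2 to L: 25 × 2 = 50
  P2 to M: 10 × 2 = 20
Total = 15 + 15 + 45 + 50 + 20 = 145.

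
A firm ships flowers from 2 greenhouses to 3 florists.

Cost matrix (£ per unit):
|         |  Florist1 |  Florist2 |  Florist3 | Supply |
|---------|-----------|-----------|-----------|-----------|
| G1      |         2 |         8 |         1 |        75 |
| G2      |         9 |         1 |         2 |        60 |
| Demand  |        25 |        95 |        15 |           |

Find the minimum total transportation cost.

405

A cheapest plan:
  G1→Florist1: 25 × £2 = £50
  G1→Florist2: 35 × £8 = £280
  G1→Florist3: 15 × £1 = £15
  G2→Florist2: 60 × £1 = £60
Total = 50 + 280 + 15 + 60 = £405.
(Supply check: G1 ships 75; G2 ships 60.)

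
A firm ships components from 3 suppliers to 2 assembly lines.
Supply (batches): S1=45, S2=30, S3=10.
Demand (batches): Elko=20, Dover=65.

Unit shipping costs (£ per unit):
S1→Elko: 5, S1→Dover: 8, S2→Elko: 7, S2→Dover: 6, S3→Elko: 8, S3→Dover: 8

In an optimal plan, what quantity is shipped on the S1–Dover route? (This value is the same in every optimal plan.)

Optimal shipments:
  S1→Elko: 20 × £5 = £100
  S1→Dover: 25 × £8 = £200
  S2→Dover: 30 × £6 = £180
  S3→Dover: 10 × £8 = £80
Total cost = £560.
So S1→Dover carries 25 batches.

25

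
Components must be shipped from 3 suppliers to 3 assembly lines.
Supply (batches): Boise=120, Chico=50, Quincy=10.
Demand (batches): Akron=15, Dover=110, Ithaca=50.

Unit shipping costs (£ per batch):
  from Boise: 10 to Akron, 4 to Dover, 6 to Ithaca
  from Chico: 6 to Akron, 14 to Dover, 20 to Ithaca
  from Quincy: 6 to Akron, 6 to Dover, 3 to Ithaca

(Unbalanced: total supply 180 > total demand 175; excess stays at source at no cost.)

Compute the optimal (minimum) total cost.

A cheapest plan:
  Boise->Dover: 80 × £4 = £320
  Boise->Ithaca: 40 × £6 = £240
  Chico->Akron: 15 × £6 = £90
  Chico->Dover: 30 × £14 = £420
  Quincy->Ithaca: 10 × £3 = £30
Total = 320 + 240 + 90 + 420 + 30 = £1100.

1100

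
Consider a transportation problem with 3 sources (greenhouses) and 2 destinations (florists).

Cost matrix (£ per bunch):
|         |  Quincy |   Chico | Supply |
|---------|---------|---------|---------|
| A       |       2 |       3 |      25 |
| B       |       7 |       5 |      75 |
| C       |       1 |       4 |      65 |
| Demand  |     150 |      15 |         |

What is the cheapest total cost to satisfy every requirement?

610

Optimal allocation:
  A–Quincy: 25 bunches
  B–Quincy: 60 bunches
  B–Chico: 15 bunches
  C–Quincy: 65 bunches
Total cost = £610.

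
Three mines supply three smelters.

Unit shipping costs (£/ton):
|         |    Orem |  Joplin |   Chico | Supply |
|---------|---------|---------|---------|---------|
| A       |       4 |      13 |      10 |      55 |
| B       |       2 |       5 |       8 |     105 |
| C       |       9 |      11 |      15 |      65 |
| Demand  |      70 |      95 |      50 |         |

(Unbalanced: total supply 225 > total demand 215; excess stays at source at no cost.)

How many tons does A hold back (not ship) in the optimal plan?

0

An optimal plan:
  A to Orem: 5 × £4 = £20
  A to Chico: 50 × £10 = £500
  B to Orem: 65 × £2 = £130
  B to Joplin: 40 × £5 = £200
  C to Joplin: 55 × £11 = £605
Total cost = £1455.
A ships 55 of its 55, leaving 0.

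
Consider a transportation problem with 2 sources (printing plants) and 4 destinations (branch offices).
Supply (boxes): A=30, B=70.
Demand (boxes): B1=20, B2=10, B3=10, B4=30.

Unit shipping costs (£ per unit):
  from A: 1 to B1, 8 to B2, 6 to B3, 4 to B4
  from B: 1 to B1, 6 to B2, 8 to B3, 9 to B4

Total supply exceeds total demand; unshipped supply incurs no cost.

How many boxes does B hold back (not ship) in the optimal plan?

30

Minimum-cost shipments:
  A->B4: 30 × £4 = £120
  B->B1: 20 × £1 = £20
  B->B2: 10 × £6 = £60
  B->B3: 10 × £8 = £80
Total cost = £280.
B ships 40 of its 70, leaving 30.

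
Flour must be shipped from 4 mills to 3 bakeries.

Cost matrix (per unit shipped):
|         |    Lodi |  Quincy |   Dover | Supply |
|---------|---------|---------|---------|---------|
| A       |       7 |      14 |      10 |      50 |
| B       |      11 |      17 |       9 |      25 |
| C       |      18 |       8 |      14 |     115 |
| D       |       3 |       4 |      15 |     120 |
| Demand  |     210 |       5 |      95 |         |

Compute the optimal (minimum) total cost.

An optimal shipping plan:
  A→Lodi: 50 × 7 = 350
  B→Lodi: 25 × 11 = 275
  C→Lodi: 15 × 18 = 270
  C→Quincy: 5 × 8 = 40
  C→Dover: 95 × 14 = 1330
  D→Lodi: 120 × 3 = 360
Total = 350 + 275 + 270 + 40 + 1330 + 360 = 2625.

2625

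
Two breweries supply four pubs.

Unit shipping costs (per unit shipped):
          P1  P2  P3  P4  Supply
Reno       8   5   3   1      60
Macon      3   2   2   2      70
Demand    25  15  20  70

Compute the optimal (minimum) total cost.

225

One minimum-cost allocation:
  Reno–P4: 60 × 1 = 60
  Macon–P1: 25 × 3 = 75
  Macon–P2: 15 × 2 = 30
  Macon–P3: 20 × 2 = 40
  Macon–P4: 10 × 2 = 20
Total = 60 + 75 + 30 + 40 + 20 = 225.
(Supply check: Reno ships 60; Macon ships 70.)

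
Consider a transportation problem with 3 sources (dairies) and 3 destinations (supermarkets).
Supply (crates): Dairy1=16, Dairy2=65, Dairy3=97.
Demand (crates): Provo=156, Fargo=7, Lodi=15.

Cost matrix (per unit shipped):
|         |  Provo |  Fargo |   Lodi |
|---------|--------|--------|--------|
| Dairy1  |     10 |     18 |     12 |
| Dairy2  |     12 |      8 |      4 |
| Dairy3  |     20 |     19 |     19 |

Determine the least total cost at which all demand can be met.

2732

One minimum-cost allocation:
  Dairy1->Provo: 16 × 10 = 160
  Dairy2->Provo: 43 × 12 = 516
  Dairy2->Fargo: 7 × 8 = 56
  Dairy2->Lodi: 15 × 4 = 60
  Dairy3->Provo: 97 × 20 = 1940
Total = 160 + 516 + 56 + 60 + 1940 = 2732.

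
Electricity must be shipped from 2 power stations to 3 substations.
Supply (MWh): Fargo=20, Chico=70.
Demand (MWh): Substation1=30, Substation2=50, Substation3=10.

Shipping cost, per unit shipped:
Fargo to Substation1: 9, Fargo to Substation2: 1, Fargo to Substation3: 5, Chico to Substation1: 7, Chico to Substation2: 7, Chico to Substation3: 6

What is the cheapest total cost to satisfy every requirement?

One minimum-cost allocation:
  Fargo to Substation2: 20 × 1 = 20
  Chico to Substation1: 30 × 7 = 210
  Chico to Substation2: 30 × 7 = 210
  Chico to Substation3: 10 × 6 = 60
Total = 20 + 210 + 210 + 60 = 500.
(Supply check: Fargo ships 20; Chico ships 70.)

500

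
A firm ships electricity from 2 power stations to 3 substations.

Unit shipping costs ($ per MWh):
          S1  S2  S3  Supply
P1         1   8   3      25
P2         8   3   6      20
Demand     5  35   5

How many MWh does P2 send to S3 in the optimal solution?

Solving gives:
  P1 to S1: 5 × $1 = $5
  P1 to S2: 15 × $8 = $120
  P1 to S3: 5 × $3 = $15
  P2 to S2: 20 × $3 = $60
Total cost = $200.
The route P2→S3 is not used.

0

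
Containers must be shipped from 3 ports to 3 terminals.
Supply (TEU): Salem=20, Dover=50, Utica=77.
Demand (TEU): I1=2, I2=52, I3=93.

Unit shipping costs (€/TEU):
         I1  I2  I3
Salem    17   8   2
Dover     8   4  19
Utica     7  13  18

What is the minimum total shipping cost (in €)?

1594

Optimal allocation:
  Salem to I3: 20 × €2 = €40
  Dover to I2: 50 × €4 = €200
  Utica to I1: 2 × €7 = €14
  Utica to I2: 2 × €13 = €26
  Utica to I3: 73 × €18 = €1314
Total = 40 + 200 + 14 + 26 + 1314 = €1594.
(Supply check: Salem ships 20; Dover ships 50; Utica ships 77.)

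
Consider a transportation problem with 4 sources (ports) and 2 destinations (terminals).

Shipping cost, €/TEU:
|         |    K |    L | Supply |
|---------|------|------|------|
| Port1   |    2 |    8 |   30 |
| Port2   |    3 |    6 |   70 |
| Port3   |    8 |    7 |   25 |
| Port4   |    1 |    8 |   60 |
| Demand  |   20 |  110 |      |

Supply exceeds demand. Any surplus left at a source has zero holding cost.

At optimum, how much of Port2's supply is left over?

Minimum-cost shipments:
  Port1 to L: 15 × €8 = €120
  Port2 to L: 70 × €6 = €420
  Port3 to L: 25 × €7 = €175
  Port4 to K: 20 × €1 = €20
Total cost = €735.
Port2 ships 70 of its 70, leaving 0.

0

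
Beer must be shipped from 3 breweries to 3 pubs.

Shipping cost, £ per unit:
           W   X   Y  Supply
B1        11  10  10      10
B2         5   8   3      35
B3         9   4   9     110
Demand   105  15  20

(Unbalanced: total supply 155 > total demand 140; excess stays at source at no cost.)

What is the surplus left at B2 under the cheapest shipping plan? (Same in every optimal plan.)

0

An optimal plan:
  B2→W: 15 × £5 = £75
  B2→Y: 20 × £3 = £60
  B3→W: 90 × £9 = £810
  B3→X: 15 × £4 = £60
Total cost = £1005.
B2 ships 35 of its 35, leaving 0.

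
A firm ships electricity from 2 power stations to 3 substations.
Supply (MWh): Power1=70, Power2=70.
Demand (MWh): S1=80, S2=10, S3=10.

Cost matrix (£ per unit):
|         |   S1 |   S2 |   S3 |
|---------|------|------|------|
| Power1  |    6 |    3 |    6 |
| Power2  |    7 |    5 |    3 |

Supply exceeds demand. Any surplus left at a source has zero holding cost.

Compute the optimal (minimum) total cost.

560

An optimal shipping plan:
  Power1 to S1: 60 MWh
  Power1 to S2: 10 MWh
  Power2 to S1: 20 MWh
  Power2 to S3: 10 MWh
Total cost = £560.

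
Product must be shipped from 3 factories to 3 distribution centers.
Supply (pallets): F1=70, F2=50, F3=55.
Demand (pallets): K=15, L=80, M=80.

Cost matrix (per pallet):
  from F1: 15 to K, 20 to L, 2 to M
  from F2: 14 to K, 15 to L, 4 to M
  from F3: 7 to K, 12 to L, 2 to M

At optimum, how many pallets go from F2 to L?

40

The minimum-cost plan:
  F1->M: 70 pallets
  F2->L: 40 pallets
  F2->M: 10 pallets
  F3->K: 15 pallets
  F3->L: 40 pallets
Total cost = 1365.
So F2→L carries 40 pallets.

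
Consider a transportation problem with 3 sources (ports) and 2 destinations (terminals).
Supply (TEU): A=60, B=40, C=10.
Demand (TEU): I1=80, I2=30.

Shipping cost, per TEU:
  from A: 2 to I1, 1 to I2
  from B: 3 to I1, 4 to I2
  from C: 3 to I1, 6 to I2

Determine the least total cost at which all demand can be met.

240

One minimum-cost allocation:
  A->I1: 30 × 2 = 60
  A->I2: 30 × 1 = 30
  B->I1: 40 × 3 = 120
  C->I1: 10 × 3 = 30
Total = 60 + 30 + 120 + 30 = 240.
(Supply check: A ships 60; B ships 40; C ships 10.)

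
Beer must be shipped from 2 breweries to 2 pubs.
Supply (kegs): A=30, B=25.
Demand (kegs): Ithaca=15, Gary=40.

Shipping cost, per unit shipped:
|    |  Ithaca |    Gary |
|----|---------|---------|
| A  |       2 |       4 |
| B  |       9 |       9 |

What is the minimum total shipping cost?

Optimal allocation:
  A->Ithaca: 15 × 2 = 30
  A->Gary: 15 × 4 = 60
  B->Gary: 25 × 9 = 225
Total = 30 + 60 + 225 = 315.

315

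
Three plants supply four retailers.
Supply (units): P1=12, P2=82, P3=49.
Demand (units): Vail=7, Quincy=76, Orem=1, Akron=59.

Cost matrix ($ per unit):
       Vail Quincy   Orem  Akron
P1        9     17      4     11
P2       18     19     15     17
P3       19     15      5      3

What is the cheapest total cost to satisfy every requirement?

An optimal shipping plan:
  P1->Vail: 7 × $9 = $63
  P1->Orem: 1 × $4 = $4
  P1->Akron: 4 × $11 = $44
  P2->Quincy: 76 × $19 = $1444
  P2->Akron: 6 × $17 = $102
  P3->Akron: 49 × $3 = $147
Total = 63 + 4 + 44 + 1444 + 102 + 147 = $1804.
(Supply check: P1 ships 12; P2 ships 82; P3 ships 49.)

1804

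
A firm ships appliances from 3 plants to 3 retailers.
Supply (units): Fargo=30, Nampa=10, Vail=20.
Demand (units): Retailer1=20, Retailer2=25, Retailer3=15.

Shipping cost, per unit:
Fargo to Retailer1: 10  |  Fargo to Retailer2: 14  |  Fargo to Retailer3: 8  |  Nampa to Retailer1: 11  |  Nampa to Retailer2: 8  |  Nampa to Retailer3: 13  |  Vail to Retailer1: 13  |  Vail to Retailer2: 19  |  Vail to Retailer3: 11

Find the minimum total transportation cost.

An optimal shipping plan:
  Fargo→Retailer2: 15 × 14 = 210
  Fargo→Retailer3: 15 × 8 = 120
  Nampa→Retailer2: 10 × 8 = 80
  Vail→Retailer1: 20 × 13 = 260
Total = 210 + 120 + 80 + 260 = 670.
(Supply check: Fargo ships 30; Nampa ships 10; Vail ships 20.)

670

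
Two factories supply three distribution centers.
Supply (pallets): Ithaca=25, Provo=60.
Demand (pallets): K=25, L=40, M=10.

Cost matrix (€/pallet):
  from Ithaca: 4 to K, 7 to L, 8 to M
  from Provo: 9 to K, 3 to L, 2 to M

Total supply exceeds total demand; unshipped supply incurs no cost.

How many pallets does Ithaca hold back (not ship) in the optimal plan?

0

An optimal plan:
  Ithaca→K: 25 × €4 = €100
  Provo→L: 40 × €3 = €120
  Provo→M: 10 × €2 = €20
Total cost = €240.
Ithaca ships 25 of its 25, leaving 0.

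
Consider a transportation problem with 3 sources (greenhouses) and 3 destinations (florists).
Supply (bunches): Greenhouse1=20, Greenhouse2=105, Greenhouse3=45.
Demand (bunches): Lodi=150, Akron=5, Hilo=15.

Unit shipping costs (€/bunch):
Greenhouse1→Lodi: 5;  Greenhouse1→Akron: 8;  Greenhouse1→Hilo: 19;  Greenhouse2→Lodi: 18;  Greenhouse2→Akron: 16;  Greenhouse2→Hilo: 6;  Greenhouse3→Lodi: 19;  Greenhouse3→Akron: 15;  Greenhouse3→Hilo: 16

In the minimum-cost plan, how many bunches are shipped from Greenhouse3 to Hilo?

The minimum-cost plan:
  Greenhouse1→Lodi: 20 × €5 = €100
  Greenhouse2→Lodi: 90 × €18 = €1620
  Greenhouse2→Hilo: 15 × €6 = €90
  Greenhouse3→Lodi: 40 × €19 = €760
  Greenhouse3→Akron: 5 × €15 = €75
Total cost = €2645.
The route Greenhouse3→Hilo is not used.

0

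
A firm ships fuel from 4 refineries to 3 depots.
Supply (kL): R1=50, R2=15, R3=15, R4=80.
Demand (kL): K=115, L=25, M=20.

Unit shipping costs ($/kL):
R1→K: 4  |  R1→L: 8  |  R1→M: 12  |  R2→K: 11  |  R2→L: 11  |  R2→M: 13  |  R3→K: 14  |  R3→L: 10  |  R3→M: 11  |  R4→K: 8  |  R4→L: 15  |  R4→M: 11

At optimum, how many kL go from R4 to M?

15

Solving gives:
  R1–K: 50 kL
  R2–L: 15 kL
  R3–L: 10 kL
  R3–M: 5 kL
  R4–K: 65 kL
  R4–M: 15 kL
Total cost = $1205.
So R4→M carries 15 kL.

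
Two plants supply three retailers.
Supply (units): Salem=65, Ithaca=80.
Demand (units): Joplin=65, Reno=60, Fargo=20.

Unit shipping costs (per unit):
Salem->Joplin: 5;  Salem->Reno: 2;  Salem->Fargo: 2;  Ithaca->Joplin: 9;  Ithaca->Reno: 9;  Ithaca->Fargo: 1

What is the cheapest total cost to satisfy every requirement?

One minimum-cost allocation:
  Salem to Joplin: 5 × 5 = 25
  Salem to Reno: 60 × 2 = 120
  Ithaca to Joplin: 60 × 9 = 540
  Ithaca to Fargo: 20 × 1 = 20
Total = 25 + 120 + 540 + 20 = 705.
(Supply check: Salem ships 65; Ithaca ships 80.)

705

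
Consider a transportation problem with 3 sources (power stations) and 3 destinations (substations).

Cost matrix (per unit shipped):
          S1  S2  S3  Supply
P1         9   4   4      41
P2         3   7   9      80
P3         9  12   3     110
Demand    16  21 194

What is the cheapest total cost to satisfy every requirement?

1076

An optimal shipping plan:
  P1->S3: 41 × 4 = 164
  P2->S1: 16 × 3 = 48
  P2->S2: 21 × 7 = 147
  P2->S3: 43 × 9 = 387
  P3->S3: 110 × 3 = 330
Total = 164 + 48 + 147 + 387 + 330 = 1076.
(Supply check: P1 ships 41; P2 ships 80; P3 ships 110.)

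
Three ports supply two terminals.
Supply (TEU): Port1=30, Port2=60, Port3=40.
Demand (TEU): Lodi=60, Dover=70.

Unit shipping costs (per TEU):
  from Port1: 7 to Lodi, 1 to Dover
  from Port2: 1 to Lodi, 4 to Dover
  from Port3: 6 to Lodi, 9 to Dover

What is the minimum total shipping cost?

An optimal shipping plan:
  Port1→Dover: 30 TEU
  Port2→Lodi: 60 TEU
  Port3→Dover: 40 TEU
Total cost = 450.
(Supply check: Port1 ships 30; Port2 ships 60; Port3 ships 40.)

450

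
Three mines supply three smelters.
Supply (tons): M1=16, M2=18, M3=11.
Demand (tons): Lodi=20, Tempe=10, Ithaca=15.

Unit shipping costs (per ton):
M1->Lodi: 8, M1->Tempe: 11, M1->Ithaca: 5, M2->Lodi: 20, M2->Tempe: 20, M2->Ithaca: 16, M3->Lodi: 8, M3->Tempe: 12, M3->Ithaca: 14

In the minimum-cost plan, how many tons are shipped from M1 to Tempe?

The minimum-cost plan:
  M1 to Lodi: 9 × 8 = 72
  M1 to Ithaca: 7 × 5 = 35
  M2 to Tempe: 10 × 20 = 200
  M2 to Ithaca: 8 × 16 = 128
  M3 to Lodi: 11 × 8 = 88
Total cost = 523.
The route M1→Tempe is not used.

0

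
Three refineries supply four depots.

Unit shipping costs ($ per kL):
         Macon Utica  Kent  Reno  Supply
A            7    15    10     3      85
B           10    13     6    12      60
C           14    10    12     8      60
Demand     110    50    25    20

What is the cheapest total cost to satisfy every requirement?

1635

A cheapest plan:
  A→Macon: 75 × $7 = $525
  A→Reno: 10 × $3 = $30
  B→Macon: 35 × $10 = $350
  B→Kent: 25 × $6 = $150
  C→Utica: 50 × $10 = $500
  C→Reno: 10 × $8 = $80
Total = 525 + 30 + 350 + 150 + 500 + 80 = $1635.
(Supply check: A ships 85; B ships 60; C ships 60.)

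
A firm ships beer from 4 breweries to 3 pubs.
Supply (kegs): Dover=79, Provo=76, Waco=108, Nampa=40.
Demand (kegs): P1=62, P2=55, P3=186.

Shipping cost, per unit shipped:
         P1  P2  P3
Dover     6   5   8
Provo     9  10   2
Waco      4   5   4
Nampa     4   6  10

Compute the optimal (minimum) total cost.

A cheapest plan:
  Dover to P1: 22 kegs
  Dover to P2: 55 kegs
  Dover to P3: 2 kegs
  Provo to P3: 76 kegs
  Waco to P3: 108 kegs
  Nampa to P1: 40 kegs
Total cost = 1167.
(Supply check: Dover ships 79; Provo ships 76; Waco ships 108; Nampa ships 40.)

1167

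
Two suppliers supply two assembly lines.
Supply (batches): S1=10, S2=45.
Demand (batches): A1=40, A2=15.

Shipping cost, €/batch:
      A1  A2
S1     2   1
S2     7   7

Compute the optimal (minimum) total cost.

A cheapest plan:
  S1 to A2: 10 × €1 = €10
  S2 to A1: 40 × €7 = €280
  S2 to A2: 5 × €7 = €35
Total = 10 + 280 + 35 = €325.

325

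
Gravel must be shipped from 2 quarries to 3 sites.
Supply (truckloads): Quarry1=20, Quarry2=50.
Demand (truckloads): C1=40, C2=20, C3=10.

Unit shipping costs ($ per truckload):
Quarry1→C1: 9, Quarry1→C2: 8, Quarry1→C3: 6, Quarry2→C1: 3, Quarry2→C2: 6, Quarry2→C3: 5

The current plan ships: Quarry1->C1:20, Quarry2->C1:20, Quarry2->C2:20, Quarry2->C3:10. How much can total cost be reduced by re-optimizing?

Current plan cost = 20·9 + 20·3 + 20·6 + 10·5 = $410.
Optimal plan:
  Quarry1–C2: 10 × $8 = $80
  Quarry1–C3: 10 × $6 = $60
  Quarry2–C1: 40 × $3 = $120
  Quarry2–C2: 10 × $6 = $60
Optimal cost = $320.
Saving = 410 − 320 = $90.

90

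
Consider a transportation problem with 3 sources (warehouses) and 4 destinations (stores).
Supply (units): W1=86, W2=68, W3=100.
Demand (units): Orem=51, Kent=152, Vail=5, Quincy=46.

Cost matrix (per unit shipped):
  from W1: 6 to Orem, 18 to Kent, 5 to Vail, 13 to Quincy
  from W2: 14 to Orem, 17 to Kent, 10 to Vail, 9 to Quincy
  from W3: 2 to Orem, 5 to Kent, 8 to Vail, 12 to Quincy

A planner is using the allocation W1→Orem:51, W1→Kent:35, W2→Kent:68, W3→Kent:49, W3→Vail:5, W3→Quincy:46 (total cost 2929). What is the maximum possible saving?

Current plan cost = 51·6 + 35·18 + 68·17 + 49·5 + 5·8 + 46·12 = 2929.
Optimal plan:
  W1→Orem: 51 × 6 = 306
  W1→Kent: 30 × 18 = 540
  W1→Vail: 5 × 5 = 25
  W2→Kent: 22 × 17 = 374
  W2→Quincy: 46 × 9 = 414
  W3→Kent: 100 × 5 = 500
Optimal cost = 2159.
Saving = 2929 − 2159 = 770.

770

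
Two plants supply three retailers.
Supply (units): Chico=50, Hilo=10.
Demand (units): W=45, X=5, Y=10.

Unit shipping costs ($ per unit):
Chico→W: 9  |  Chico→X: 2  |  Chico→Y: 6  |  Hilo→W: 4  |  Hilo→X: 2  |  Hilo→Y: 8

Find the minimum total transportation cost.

An optimal shipping plan:
  Chico to W: 35 × $9 = $315
  Chico to X: 5 × $2 = $10
  Chico to Y: 10 × $6 = $60
  Hilo to W: 10 × $4 = $40
Total = 315 + 10 + 60 + 40 = $425.

425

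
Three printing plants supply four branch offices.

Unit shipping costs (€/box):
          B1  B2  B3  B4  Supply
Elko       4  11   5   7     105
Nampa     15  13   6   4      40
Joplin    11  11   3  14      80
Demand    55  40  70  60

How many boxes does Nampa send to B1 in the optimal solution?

Optimal shipments:
  Elko→B1: 55 boxes
  Elko→B2: 30 boxes
  Elko→B4: 20 boxes
  Nampa→B4: 40 boxes
  Joplin→B2: 10 boxes
  Joplin→B3: 70 boxes
Total cost = €1170.
The route Nampa→B1 is not used.

0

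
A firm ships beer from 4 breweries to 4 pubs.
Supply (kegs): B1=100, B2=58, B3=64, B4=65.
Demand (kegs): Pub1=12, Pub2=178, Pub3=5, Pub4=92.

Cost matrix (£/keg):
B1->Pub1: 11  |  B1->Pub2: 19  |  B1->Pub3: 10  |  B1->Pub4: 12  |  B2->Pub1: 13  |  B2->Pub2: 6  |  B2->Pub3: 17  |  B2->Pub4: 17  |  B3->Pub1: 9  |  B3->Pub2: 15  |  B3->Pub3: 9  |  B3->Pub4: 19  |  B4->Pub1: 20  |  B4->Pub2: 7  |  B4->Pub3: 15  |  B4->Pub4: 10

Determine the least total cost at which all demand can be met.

A cheapest plan:
  B1→Pub1: 3 × £11 = £33
  B1→Pub3: 5 × £10 = £50
  B1→Pub4: 92 × £12 = £1104
  B2→Pub2: 58 × £6 = £348
  B3→Pub1: 9 × £9 = £81
  B3→Pub2: 55 × £15 = £825
  B4→Pub2: 65 × £7 = £455
Total = 33 + 50 + 1104 + 348 + 81 + 825 + 455 = £2896.

2896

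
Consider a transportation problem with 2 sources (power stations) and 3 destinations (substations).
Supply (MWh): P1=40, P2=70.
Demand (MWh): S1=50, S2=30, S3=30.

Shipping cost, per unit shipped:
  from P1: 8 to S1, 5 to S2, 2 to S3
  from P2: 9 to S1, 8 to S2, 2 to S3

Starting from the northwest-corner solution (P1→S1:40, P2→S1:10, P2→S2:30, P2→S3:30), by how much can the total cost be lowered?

60

Current plan cost = 40·8 + 10·9 + 30·8 + 30·2 = 710.
Optimal plan:
  P1–S1: 10 × 8 = 80
  P1–S2: 30 × 5 = 150
  P2–S1: 40 × 9 = 360
  P2–S3: 30 × 2 = 60
Optimal cost = 650.
Saving = 710 − 650 = 60.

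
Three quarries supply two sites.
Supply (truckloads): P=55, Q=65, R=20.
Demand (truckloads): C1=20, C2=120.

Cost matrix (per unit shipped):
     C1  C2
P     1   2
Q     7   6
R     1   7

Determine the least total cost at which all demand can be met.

A cheapest plan:
  P to C2: 55 × 2 = 110
  Q to C2: 65 × 6 = 390
  R to C1: 20 × 1 = 20
Total = 110 + 390 + 20 = 520.

520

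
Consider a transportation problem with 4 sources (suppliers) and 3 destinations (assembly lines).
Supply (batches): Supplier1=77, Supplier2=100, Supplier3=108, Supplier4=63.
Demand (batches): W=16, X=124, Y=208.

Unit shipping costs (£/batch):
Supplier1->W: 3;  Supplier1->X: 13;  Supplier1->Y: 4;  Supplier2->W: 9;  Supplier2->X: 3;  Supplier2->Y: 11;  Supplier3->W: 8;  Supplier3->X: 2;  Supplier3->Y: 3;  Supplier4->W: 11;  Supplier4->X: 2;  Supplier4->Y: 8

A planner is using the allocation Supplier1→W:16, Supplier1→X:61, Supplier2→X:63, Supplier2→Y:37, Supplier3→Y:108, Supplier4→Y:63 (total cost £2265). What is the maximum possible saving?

Current plan cost = 16·3 + 61·13 + 63·3 + 37·11 + 108·3 + 63·8 = £2265.
Optimal plan:
  Supplier1->W: 16 × £3 = £48
  Supplier1->Y: 61 × £4 = £244
  Supplier2->X: 100 × £3 = £300
  Supplier3->Y: 108 × £3 = £324
  Supplier4->X: 24 × £2 = £48
  Supplier4->Y: 39 × £8 = £312
Optimal cost = £1276.
Saving = 2265 − 1276 = £989.

989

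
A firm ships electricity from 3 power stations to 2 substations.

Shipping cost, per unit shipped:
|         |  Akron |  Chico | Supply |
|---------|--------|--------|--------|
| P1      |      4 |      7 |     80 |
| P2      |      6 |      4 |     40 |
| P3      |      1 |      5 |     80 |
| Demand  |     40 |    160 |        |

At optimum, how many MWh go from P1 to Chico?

Solving gives:
  P1–Chico: 80 × 7 = 560
  P2–Chico: 40 × 4 = 160
  P3–Akron: 40 × 1 = 40
  P3–Chico: 40 × 5 = 200
Total cost = 960.
So P1→Chico carries 80 MWh.

80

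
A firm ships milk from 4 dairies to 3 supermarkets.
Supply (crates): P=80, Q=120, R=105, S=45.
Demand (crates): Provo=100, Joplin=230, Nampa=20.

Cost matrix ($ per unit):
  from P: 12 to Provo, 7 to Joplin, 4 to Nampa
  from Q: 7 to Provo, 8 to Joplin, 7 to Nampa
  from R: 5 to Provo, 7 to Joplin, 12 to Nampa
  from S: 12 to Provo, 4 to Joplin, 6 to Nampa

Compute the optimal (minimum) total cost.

2175

One minimum-cost allocation:
  P to Joplin: 60 × $7 = $420
  P to Nampa: 20 × $4 = $80
  Q to Joplin: 120 × $8 = $960
  R to Provo: 100 × $5 = $500
  R to Joplin: 5 × $7 = $35
  S to Joplin: 45 × $4 = $180
Total = 420 + 80 + 960 + 500 + 35 + 180 = $2175.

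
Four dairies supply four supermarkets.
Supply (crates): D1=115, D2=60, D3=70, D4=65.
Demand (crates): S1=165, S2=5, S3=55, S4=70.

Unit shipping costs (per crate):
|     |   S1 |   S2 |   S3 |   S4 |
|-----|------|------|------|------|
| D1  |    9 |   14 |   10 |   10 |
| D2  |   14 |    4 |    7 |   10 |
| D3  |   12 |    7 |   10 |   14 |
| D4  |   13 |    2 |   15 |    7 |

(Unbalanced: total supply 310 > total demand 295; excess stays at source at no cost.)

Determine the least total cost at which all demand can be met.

An optimal shipping plan:
  D1→S1: 115 × 9 = 1035
  D2→S2: 5 × 4 = 20
  D2→S3: 50 × 7 = 350
  D2→S4: 5 × 10 = 50
  D3→S1: 50 × 12 = 600
  D3→S3: 5 × 10 = 50
  D4→S4: 65 × 7 = 455
Total = 1035 + 20 + 350 + 50 + 600 + 50 + 455 = 2560.

2560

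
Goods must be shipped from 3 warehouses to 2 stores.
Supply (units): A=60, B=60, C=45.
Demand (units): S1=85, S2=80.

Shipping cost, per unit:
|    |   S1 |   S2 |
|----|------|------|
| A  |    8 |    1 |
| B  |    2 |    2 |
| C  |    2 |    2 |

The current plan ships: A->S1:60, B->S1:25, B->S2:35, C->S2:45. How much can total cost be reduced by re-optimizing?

Current plan cost = 60·8 + 25·2 + 35·2 + 45·2 = 690.
Optimal plan:
  A→S2: 60 × 1 = 60
  B→S1: 60 × 2 = 120
  C→S1: 25 × 2 = 50
  C→S2: 20 × 2 = 40
Optimal cost = 270.
Saving = 690 − 270 = 420.

420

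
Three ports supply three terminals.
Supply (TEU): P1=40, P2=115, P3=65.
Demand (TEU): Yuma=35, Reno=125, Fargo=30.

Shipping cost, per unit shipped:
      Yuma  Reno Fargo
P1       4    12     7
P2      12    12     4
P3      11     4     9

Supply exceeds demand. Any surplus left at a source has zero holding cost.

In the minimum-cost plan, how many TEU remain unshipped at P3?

An optimal plan:
  P1 to Yuma: 35 TEU
  P1 to Reno: 5 TEU
  P2 to Reno: 55 TEU
  P2 to Fargo: 30 TEU
  P3 to Reno: 65 TEU
Total cost = 1240.
P3 ships 65 of its 65, leaving 0.

0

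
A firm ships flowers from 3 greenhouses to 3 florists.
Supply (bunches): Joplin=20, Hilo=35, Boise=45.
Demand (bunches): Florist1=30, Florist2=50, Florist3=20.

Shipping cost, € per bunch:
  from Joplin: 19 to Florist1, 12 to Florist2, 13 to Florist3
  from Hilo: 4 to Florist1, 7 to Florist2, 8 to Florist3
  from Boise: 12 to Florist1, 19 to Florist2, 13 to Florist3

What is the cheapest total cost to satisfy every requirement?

A cheapest plan:
  Joplin→Florist2: 20 bunches
  Hilo→Florist1: 5 bunches
  Hilo→Florist2: 30 bunches
  Boise→Florist1: 25 bunches
  Boise→Florist3: 20 bunches
Total cost = €1030.
(Supply check: Joplin ships 20; Hilo ships 35; Boise ships 45.)

1030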